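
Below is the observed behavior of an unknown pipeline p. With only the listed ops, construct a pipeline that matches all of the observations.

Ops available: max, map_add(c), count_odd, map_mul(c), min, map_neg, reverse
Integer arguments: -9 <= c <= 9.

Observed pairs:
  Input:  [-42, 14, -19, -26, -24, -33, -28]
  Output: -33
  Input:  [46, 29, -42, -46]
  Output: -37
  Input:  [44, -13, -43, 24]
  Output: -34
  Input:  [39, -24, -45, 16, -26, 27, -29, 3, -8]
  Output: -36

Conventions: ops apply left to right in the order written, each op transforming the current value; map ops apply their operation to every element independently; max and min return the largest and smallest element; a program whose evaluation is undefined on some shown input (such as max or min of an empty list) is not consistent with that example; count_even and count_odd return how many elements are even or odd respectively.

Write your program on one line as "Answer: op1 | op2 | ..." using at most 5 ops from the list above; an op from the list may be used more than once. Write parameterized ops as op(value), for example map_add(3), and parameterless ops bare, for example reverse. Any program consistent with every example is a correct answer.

map_neg | map_add(-9) | map_neg | min

Check, running the answer program on each example:
  [-42, 14, -19, -26, -24, -33, -28] -> [42, -14, 19, 26, 24, 33, 28] -> [33, -23, 10, 17, 15, 24, 19] -> [-33, 23, -10, -17, -15, -24, -19] -> -33
  [46, 29, -42, -46] -> [-46, -29, 42, 46] -> [-55, -38, 33, 37] -> [55, 38, -33, -37] -> -37
  [44, -13, -43, 24] -> [-44, 13, 43, -24] -> [-53, 4, 34, -33] -> [53, -4, -34, 33] -> -34
  [39, -24, -45, 16, -26, 27, -29, 3, -8] -> [-39, 24, 45, -16, 26, -27, 29, -3, 8] -> [-48, 15, 36, -25, 17, -36, 20, -12, -1] -> [48, -15, -36, 25, -17, 36, -20, 12, 1] -> -36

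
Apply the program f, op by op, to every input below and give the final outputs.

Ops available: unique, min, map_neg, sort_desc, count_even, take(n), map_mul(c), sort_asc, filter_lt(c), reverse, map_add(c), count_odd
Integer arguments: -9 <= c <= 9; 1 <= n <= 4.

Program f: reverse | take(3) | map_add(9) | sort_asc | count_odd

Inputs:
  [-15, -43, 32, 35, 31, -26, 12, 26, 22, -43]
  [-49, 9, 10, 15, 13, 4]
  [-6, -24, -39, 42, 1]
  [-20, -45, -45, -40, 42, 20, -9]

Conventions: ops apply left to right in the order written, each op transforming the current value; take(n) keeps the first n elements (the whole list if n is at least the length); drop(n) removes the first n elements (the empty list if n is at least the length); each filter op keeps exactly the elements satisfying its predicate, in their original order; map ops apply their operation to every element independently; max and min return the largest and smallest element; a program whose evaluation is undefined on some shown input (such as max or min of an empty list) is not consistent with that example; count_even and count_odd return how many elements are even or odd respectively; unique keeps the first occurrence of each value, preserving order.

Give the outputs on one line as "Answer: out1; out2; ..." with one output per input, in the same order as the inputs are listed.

Execution, op by op:
  [-15, -43, 32, 35, 31, -26, 12, 26, 22, -43] -> [-43, 22, 26, 12, -26, 31, 35, 32, -43, -15] -> [-43, 22, 26] -> [-34, 31, 35] -> [-34, 31, 35] -> 2
  [-49, 9, 10, 15, 13, 4] -> [4, 13, 15, 10, 9, -49] -> [4, 13, 15] -> [13, 22, 24] -> [13, 22, 24] -> 1
  [-6, -24, -39, 42, 1] -> [1, 42, -39, -24, -6] -> [1, 42, -39] -> [10, 51, -30] -> [-30, 10, 51] -> 1
  [-20, -45, -45, -40, 42, 20, -9] -> [-9, 20, 42, -40, -45, -45, -20] -> [-9, 20, 42] -> [0, 29, 51] -> [0, 29, 51] -> 2

2; 1; 1; 2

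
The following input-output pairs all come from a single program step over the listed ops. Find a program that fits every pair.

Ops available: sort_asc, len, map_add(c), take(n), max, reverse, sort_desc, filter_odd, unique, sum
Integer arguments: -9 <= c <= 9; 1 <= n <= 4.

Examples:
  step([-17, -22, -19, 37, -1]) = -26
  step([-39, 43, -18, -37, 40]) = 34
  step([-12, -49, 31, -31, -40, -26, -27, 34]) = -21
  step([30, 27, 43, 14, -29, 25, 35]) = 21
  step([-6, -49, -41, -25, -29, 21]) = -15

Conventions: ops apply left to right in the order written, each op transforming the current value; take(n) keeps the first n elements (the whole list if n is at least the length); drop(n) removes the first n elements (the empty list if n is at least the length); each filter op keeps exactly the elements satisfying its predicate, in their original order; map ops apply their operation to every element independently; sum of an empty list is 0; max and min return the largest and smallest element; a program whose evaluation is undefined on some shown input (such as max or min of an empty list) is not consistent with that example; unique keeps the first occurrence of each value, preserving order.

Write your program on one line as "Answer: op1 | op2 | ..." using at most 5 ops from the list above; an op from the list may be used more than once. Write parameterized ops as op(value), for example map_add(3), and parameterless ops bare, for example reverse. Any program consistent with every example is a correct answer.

map_add(-1) | take(2) | map_add(-8) | max

Check, running the answer program on each example:
  [-17, -22, -19, 37, -1] -> [-18, -23, -20, 36, -2] -> [-18, -23] -> [-26, -31] -> -26
  [-39, 43, -18, -37, 40] -> [-40, 42, -19, -38, 39] -> [-40, 42] -> [-48, 34] -> 34
  [-12, -49, 31, -31, -40, -26, -27, 34] -> [-13, -50, 30, -32, -41, -27, -28, 33] -> [-13, -50] -> [-21, -58] -> -21
  [30, 27, 43, 14, -29, 25, 35] -> [29, 26, 42, 13, -30, 24, 34] -> [29, 26] -> [21, 18] -> 21
  [-6, -49, -41, -25, -29, 21] -> [-7, -50, -42, -26, -30, 20] -> [-7, -50] -> [-15, -58] -> -15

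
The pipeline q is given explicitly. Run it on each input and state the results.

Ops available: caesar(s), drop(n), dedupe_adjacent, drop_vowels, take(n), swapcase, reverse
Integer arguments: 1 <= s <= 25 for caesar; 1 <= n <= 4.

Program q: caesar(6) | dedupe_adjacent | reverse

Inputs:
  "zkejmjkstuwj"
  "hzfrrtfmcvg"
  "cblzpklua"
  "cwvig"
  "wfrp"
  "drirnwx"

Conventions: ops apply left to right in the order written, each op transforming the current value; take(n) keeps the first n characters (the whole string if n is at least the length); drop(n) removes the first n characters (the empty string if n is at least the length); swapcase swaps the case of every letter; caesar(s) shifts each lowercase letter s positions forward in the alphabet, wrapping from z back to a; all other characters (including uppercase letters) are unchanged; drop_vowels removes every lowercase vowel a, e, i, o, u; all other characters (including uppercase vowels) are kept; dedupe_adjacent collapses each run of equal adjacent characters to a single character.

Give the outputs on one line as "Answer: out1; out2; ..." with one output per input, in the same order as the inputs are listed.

Execution, op by op:
  "zkejmjkstuwj" -> "fqkpspqyzacp" -> "fqkpspqyzacp" -> "pcazyqpspkqf"
  "hzfrrtfmcvg" -> "nflxxzlsibm" -> "nflxzlsibm" -> "mbislzxlfn"
  "cblzpklua" -> "ihrfvqrag" -> "ihrfvqrag" -> "garqvfrhi"
  "cwvig" -> "icbom" -> "icbom" -> "mobci"
  "wfrp" -> "clxv" -> "clxv" -> "vxlc"
  "drirnwx" -> "jxoxtcd" -> "jxoxtcd" -> "dctxoxj"

"pcazyqpspkqf"; "mbislzxlfn"; "garqvfrhi"; "mobci"; "vxlc"; "dctxoxj"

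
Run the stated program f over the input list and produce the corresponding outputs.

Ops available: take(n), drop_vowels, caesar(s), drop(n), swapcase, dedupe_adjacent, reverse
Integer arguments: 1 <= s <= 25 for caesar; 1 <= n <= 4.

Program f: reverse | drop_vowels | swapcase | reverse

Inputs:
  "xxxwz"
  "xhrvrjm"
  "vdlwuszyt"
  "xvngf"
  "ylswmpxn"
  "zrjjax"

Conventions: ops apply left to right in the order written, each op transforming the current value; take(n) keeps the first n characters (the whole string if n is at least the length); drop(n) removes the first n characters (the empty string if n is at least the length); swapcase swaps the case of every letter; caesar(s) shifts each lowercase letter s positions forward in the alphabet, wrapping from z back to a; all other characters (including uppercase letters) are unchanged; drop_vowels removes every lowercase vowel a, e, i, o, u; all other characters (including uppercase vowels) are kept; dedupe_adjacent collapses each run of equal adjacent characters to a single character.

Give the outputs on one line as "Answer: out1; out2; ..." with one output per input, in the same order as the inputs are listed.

Execution, op by op:
  "xxxwz" -> "zwxxx" -> "zwxxx" -> "ZWXXX" -> "XXXWZ"
  "xhrvrjm" -> "mjrvrhx" -> "mjrvrhx" -> "MJRVRHX" -> "XHRVRJM"
  "vdlwuszyt" -> "tyzsuwldv" -> "tyzswldv" -> "TYZSWLDV" -> "VDLWSZYT"
  "xvngf" -> "fgnvx" -> "fgnvx" -> "FGNVX" -> "XVNGF"
  "ylswmpxn" -> "nxpmwsly" -> "nxpmwsly" -> "NXPMWSLY" -> "YLSWMPXN"
  "zrjjax" -> "xajjrz" -> "xjjrz" -> "XJJRZ" -> "ZRJJX"

"XXXWZ"; "XHRVRJM"; "VDLWSZYT"; "XVNGF"; "YLSWMPXN"; "ZRJJX"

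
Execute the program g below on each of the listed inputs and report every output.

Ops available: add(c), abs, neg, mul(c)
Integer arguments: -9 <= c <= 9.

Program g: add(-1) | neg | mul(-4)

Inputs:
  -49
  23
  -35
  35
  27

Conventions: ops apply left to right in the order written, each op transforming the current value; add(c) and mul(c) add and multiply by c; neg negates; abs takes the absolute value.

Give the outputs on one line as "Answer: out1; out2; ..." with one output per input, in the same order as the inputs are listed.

Execution, op by op:
  -49 -> -50 -> 50 -> -200
  23 -> 22 -> -22 -> 88
  -35 -> -36 -> 36 -> -144
  35 -> 34 -> -34 -> 136
  27 -> 26 -> -26 -> 104

-200; 88; -144; 136; 104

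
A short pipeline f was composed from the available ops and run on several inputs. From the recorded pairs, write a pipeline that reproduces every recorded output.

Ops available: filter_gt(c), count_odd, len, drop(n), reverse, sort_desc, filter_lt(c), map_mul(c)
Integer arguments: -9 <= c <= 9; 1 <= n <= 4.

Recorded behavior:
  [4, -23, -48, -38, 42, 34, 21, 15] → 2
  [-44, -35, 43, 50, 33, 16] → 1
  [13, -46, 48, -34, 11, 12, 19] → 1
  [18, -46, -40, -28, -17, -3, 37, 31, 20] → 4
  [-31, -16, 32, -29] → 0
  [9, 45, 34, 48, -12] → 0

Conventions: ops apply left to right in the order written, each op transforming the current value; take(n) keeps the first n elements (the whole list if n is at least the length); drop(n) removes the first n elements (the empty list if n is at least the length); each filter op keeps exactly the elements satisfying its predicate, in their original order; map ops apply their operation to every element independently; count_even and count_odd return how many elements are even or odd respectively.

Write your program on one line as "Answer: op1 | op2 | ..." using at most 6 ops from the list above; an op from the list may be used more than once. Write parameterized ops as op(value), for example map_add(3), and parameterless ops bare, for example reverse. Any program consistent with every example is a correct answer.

sort_desc | drop(4) | filter_lt(-1) | drop(1) | len

Check, running the answer program on each example:
  [4, -23, -48, -38, 42, 34, 21, 15] -> [42, 34, 21, 15, 4, -23, -38, -48] -> [4, -23, -38, -48] -> [-23, -38, -48] -> [-38, -48] -> 2
  [-44, -35, 43, 50, 33, 16] -> [50, 43, 33, 16, -35, -44] -> [-35, -44] -> [-35, -44] -> [-44] -> 1
  [13, -46, 48, -34, 11, 12, 19] -> [48, 19, 13, 12, 11, -34, -46] -> [11, -34, -46] -> [-34, -46] -> [-46] -> 1
  [18, -46, -40, -28, -17, -3, 37, 31, 20] -> [37, 31, 20, 18, -3, -17, -28, -40, -46] -> [-3, -17, -28, -40, -46] -> [-3, -17, -28, -40, -46] -> [-17, -28, -40, -46] -> 4
  [-31, -16, 32, -29] -> [32, -16, -29, -31] -> [] -> [] -> [] -> 0
  [9, 45, 34, 48, -12] -> [48, 45, 34, 9, -12] -> [-12] -> [-12] -> [] -> 0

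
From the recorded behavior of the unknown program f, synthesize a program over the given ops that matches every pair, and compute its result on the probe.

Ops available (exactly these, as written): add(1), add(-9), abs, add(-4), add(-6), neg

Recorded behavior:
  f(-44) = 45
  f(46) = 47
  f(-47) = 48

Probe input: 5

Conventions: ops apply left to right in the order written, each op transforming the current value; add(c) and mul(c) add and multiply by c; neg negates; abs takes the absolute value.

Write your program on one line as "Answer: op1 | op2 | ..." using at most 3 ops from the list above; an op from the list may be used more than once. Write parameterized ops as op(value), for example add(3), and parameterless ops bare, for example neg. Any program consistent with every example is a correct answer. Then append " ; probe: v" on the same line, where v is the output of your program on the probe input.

abs | add(1) ; probe: 6

Check, running the answer program on each example:
  -44 -> 44 -> 45
  46 -> 46 -> 47
  -47 -> 47 -> 48
  probe: 5 -> 5 -> 6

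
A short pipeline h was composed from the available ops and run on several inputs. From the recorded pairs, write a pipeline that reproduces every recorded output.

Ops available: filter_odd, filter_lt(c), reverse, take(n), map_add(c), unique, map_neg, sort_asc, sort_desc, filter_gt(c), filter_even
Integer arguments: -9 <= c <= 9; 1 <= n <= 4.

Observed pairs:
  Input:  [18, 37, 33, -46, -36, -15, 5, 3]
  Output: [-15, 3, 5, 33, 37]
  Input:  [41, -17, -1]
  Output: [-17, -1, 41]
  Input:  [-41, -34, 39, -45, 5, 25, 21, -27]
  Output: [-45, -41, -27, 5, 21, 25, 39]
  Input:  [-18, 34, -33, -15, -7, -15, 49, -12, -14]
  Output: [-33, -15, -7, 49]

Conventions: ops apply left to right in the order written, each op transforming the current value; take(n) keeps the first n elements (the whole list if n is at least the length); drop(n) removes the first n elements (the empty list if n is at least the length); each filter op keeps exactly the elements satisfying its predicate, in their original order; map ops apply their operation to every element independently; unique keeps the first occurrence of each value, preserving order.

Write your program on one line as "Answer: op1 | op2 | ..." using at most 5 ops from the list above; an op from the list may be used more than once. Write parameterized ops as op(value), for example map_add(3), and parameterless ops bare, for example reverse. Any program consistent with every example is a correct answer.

reverse | unique | reverse | filter_odd | sort_asc

Check, running the answer program on each example:
  [18, 37, 33, -46, -36, -15, 5, 3] -> [3, 5, -15, -36, -46, 33, 37, 18] -> [3, 5, -15, -36, -46, 33, 37, 18] -> [18, 37, 33, -46, -36, -15, 5, 3] -> [37, 33, -15, 5, 3] -> [-15, 3, 5, 33, 37]
  [41, -17, -1] -> [-1, -17, 41] -> [-1, -17, 41] -> [41, -17, -1] -> [41, -17, -1] -> [-17, -1, 41]
  [-41, -34, 39, -45, 5, 25, 21, -27] -> [-27, 21, 25, 5, -45, 39, -34, -41] -> [-27, 21, 25, 5, -45, 39, -34, -41] -> [-41, -34, 39, -45, 5, 25, 21, -27] -> [-41, 39, -45, 5, 25, 21, -27] -> [-45, -41, -27, 5, 21, 25, 39]
  [-18, 34, -33, -15, -7, -15, 49, -12, -14] -> [-14, -12, 49, -15, -7, -15, -33, 34, -18] -> [-14, -12, 49, -15, -7, -33, 34, -18] -> [-18, 34, -33, -7, -15, 49, -12, -14] -> [-33, -7, -15, 49] -> [-33, -15, -7, 49]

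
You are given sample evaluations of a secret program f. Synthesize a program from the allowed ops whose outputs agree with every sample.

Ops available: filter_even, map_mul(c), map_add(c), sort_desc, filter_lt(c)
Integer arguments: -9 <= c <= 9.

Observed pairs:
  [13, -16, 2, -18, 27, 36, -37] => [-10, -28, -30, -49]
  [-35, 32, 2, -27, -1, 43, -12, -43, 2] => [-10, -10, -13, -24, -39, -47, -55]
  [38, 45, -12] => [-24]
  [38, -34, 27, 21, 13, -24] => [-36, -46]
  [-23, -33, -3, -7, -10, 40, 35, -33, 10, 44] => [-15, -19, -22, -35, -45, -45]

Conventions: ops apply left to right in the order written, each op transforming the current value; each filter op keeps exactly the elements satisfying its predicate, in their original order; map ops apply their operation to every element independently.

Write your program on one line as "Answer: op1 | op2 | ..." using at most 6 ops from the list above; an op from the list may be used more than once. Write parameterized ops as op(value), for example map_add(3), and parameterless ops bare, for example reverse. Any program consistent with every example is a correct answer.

map_add(-8) | sort_desc | map_add(-1) | map_add(-3) | filter_lt(-9)

Check, running the answer program on each example:
  [13, -16, 2, -18, 27, 36, -37] -> [5, -24, -6, -26, 19, 28, -45] -> [28, 19, 5, -6, -24, -26, -45] -> [27, 18, 4, -7, -25, -27, -46] -> [24, 15, 1, -10, -28, -30, -49] -> [-10, -28, -30, -49]
  [-35, 32, 2, -27, -1, 43, -12, -43, 2] -> [-43, 24, -6, -35, -9, 35, -20, -51, -6] -> [35, 24, -6, -6, -9, -20, -35, -43, -51] -> [34, 23, -7, -7, -10, -21, -36, -44, -52] -> [31, 20, -10, -10, -13, -24, -39, -47, -55] -> [-10, -10, -13, -24, -39, -47, -55]
  [38, 45, -12] -> [30, 37, -20] -> [37, 30, -20] -> [36, 29, -21] -> [33, 26, -24] -> [-24]
  [38, -34, 27, 21, 13, -24] -> [30, -42, 19, 13, 5, -32] -> [30, 19, 13, 5, -32, -42] -> [29, 18, 12, 4, -33, -43] -> [26, 15, 9, 1, -36, -46] -> [-36, -46]
  [-23, -33, -3, -7, -10, 40, 35, -33, 10, 44] -> [-31, -41, -11, -15, -18, 32, 27, -41, 2, 36] -> [36, 32, 27, 2, -11, -15, -18, -31, -41, -41] -> [35, 31, 26, 1, -12, -16, -19, -32, -42, -42] -> [32, 28, 23, -2, -15, -19, -22, -35, -45, -45] -> [-15, -19, -22, -35, -45, -45]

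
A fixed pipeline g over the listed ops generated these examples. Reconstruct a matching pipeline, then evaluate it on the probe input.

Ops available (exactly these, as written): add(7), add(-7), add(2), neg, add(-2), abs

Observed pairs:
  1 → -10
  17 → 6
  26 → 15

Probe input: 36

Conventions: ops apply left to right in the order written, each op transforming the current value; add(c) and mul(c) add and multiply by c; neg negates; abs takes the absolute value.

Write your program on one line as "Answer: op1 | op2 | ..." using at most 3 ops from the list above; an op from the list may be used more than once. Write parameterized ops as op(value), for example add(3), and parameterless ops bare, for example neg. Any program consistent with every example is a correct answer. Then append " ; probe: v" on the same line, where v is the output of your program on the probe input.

add(-7) | add(-2) | add(-2) ; probe: 25

Check, running the answer program on each example:
  1 -> -6 -> -8 -> -10
  17 -> 10 -> 8 -> 6
  26 -> 19 -> 17 -> 15
  probe: 36 -> 29 -> 27 -> 25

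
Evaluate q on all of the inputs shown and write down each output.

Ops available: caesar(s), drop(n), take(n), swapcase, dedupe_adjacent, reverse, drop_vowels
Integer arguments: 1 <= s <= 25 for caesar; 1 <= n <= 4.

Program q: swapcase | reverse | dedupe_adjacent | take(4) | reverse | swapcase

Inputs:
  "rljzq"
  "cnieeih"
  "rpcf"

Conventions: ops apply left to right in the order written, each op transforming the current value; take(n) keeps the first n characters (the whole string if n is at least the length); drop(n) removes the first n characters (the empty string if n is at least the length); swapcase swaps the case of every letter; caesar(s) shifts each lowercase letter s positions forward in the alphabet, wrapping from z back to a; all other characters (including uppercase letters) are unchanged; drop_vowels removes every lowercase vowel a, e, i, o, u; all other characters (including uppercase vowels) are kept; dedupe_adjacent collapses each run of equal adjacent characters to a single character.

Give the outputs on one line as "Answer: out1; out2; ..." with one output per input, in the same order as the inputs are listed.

"ljzq"; "ieih"; "rpcf"

Execution, op by op:
  "rljzq" -> "RLJZQ" -> "QZJLR" -> "QZJLR" -> "QZJL" -> "LJZQ" -> "ljzq"
  "cnieeih" -> "CNIEEIH" -> "HIEEINC" -> "HIEINC" -> "HIEI" -> "IEIH" -> "ieih"
  "rpcf" -> "RPCF" -> "FCPR" -> "FCPR" -> "FCPR" -> "RPCF" -> "rpcf"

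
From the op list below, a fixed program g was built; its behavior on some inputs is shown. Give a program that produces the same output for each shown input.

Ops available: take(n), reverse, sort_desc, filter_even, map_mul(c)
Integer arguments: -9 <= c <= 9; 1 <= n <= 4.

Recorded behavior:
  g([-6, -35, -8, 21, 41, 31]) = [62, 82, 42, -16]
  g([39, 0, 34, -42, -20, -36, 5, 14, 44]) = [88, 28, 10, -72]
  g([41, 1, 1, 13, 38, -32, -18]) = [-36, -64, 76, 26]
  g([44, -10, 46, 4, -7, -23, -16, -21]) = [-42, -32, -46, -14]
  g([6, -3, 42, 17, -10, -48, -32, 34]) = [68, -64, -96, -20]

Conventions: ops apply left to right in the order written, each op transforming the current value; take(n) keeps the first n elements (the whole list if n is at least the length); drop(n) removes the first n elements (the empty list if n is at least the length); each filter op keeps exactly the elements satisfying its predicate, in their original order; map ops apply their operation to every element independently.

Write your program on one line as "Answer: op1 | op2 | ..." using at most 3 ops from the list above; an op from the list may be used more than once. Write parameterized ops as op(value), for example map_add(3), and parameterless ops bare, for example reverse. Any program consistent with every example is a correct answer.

map_mul(2) | reverse | take(4)

Check, running the answer program on each example:
  [-6, -35, -8, 21, 41, 31] -> [-12, -70, -16, 42, 82, 62] -> [62, 82, 42, -16, -70, -12] -> [62, 82, 42, -16]
  [39, 0, 34, -42, -20, -36, 5, 14, 44] -> [78, 0, 68, -84, -40, -72, 10, 28, 88] -> [88, 28, 10, -72, -40, -84, 68, 0, 78] -> [88, 28, 10, -72]
  [41, 1, 1, 13, 38, -32, -18] -> [82, 2, 2, 26, 76, -64, -36] -> [-36, -64, 76, 26, 2, 2, 82] -> [-36, -64, 76, 26]
  [44, -10, 46, 4, -7, -23, -16, -21] -> [88, -20, 92, 8, -14, -46, -32, -42] -> [-42, -32, -46, -14, 8, 92, -20, 88] -> [-42, -32, -46, -14]
  [6, -3, 42, 17, -10, -48, -32, 34] -> [12, -6, 84, 34, -20, -96, -64, 68] -> [68, -64, -96, -20, 34, 84, -6, 12] -> [68, -64, -96, -20]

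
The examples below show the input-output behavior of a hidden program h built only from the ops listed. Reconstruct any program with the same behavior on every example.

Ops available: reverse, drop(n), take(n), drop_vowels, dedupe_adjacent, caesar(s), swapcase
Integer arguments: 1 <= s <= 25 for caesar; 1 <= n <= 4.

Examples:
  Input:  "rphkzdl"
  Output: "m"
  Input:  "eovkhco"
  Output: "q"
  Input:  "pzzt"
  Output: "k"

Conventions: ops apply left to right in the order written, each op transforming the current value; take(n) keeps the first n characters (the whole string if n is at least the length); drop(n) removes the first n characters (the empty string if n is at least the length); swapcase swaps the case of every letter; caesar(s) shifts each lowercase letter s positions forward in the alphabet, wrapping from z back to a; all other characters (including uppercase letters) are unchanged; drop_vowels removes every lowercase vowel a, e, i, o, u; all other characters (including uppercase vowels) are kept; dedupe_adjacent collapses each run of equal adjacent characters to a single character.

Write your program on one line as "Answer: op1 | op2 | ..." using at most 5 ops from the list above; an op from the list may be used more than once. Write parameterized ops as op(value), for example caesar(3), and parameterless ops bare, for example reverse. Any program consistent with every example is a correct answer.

drop_vowels | caesar(21) | drop_vowels | take(1)

Check, running the answer program on each example:
  "rphkzdl" -> "rphkzdl" -> "mkcfuyg" -> "mkcfyg" -> "m"
  "eovkhco" -> "vkhc" -> "qfcx" -> "qfcx" -> "q"
  "pzzt" -> "pzzt" -> "kuuo" -> "k" -> "k"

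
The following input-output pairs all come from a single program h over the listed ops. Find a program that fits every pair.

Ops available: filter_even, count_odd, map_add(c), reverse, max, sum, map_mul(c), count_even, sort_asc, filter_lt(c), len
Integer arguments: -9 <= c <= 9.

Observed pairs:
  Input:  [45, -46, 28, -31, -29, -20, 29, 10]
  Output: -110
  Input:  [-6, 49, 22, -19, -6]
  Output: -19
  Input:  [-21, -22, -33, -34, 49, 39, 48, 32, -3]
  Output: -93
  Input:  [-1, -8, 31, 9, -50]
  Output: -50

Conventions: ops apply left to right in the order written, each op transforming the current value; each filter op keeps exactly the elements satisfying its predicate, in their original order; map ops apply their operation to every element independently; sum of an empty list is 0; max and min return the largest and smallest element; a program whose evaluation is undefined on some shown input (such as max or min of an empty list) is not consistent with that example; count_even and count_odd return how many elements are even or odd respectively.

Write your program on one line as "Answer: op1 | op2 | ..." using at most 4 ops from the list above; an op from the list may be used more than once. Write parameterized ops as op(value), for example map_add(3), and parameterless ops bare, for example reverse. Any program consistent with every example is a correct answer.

sort_asc | map_add(4) | filter_lt(3) | sum

Check, running the answer program on each example:
  [45, -46, 28, -31, -29, -20, 29, 10] -> [-46, -31, -29, -20, 10, 28, 29, 45] -> [-42, -27, -25, -16, 14, 32, 33, 49] -> [-42, -27, -25, -16] -> -110
  [-6, 49, 22, -19, -6] -> [-19, -6, -6, 22, 49] -> [-15, -2, -2, 26, 53] -> [-15, -2, -2] -> -19
  [-21, -22, -33, -34, 49, 39, 48, 32, -3] -> [-34, -33, -22, -21, -3, 32, 39, 48, 49] -> [-30, -29, -18, -17, 1, 36, 43, 52, 53] -> [-30, -29, -18, -17, 1] -> -93
  [-1, -8, 31, 9, -50] -> [-50, -8, -1, 9, 31] -> [-46, -4, 3, 13, 35] -> [-46, -4] -> -50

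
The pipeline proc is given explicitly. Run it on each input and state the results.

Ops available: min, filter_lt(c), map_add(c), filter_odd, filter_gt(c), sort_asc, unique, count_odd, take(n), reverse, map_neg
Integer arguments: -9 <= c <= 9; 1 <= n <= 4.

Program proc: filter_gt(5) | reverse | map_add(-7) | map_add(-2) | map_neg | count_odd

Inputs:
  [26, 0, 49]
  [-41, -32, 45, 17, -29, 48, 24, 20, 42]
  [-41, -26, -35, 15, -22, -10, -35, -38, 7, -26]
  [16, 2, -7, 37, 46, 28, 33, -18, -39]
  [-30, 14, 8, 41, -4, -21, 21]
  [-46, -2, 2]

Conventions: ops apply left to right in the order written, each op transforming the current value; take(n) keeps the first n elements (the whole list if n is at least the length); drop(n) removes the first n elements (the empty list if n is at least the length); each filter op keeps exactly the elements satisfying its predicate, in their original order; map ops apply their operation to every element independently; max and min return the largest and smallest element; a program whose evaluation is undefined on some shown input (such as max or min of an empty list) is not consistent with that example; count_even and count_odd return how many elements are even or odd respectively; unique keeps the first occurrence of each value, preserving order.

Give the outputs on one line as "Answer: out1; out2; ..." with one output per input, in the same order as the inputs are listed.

Execution, op by op:
  [26, 0, 49] -> [26, 49] -> [49, 26] -> [42, 19] -> [40, 17] -> [-40, -17] -> 1
  [-41, -32, 45, 17, -29, 48, 24, 20, 42] -> [45, 17, 48, 24, 20, 42] -> [42, 20, 24, 48, 17, 45] -> [35, 13, 17, 41, 10, 38] -> [33, 11, 15, 39, 8, 36] -> [-33, -11, -15, -39, -8, -36] -> 4
  [-41, -26, -35, 15, -22, -10, -35, -38, 7, -26] -> [15, 7] -> [7, 15] -> [0, 8] -> [-2, 6] -> [2, -6] -> 0
  [16, 2, -7, 37, 46, 28, 33, -18, -39] -> [16, 37, 46, 28, 33] -> [33, 28, 46, 37, 16] -> [26, 21, 39, 30, 9] -> [24, 19, 37, 28, 7] -> [-24, -19, -37, -28, -7] -> 3
  [-30, 14, 8, 41, -4, -21, 21] -> [14, 8, 41, 21] -> [21, 41, 8, 14] -> [14, 34, 1, 7] -> [12, 32, -1, 5] -> [-12, -32, 1, -5] -> 2
  [-46, -2, 2] -> [] -> [] -> [] -> [] -> [] -> 0

1; 4; 0; 3; 2; 0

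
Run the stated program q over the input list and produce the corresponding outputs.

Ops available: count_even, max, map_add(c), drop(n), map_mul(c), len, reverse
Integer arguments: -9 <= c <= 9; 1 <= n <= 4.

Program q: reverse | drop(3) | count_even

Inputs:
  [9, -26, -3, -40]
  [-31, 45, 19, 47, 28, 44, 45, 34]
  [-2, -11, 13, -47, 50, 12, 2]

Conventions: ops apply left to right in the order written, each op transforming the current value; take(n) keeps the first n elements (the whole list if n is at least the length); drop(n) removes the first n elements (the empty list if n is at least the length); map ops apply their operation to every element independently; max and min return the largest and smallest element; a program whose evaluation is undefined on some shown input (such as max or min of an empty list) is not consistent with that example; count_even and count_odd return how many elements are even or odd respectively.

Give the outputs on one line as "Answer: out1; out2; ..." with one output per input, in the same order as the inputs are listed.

Execution, op by op:
  [9, -26, -3, -40] -> [-40, -3, -26, 9] -> [9] -> 0
  [-31, 45, 19, 47, 28, 44, 45, 34] -> [34, 45, 44, 28, 47, 19, 45, -31] -> [28, 47, 19, 45, -31] -> 1
  [-2, -11, 13, -47, 50, 12, 2] -> [2, 12, 50, -47, 13, -11, -2] -> [-47, 13, -11, -2] -> 1

0; 1; 1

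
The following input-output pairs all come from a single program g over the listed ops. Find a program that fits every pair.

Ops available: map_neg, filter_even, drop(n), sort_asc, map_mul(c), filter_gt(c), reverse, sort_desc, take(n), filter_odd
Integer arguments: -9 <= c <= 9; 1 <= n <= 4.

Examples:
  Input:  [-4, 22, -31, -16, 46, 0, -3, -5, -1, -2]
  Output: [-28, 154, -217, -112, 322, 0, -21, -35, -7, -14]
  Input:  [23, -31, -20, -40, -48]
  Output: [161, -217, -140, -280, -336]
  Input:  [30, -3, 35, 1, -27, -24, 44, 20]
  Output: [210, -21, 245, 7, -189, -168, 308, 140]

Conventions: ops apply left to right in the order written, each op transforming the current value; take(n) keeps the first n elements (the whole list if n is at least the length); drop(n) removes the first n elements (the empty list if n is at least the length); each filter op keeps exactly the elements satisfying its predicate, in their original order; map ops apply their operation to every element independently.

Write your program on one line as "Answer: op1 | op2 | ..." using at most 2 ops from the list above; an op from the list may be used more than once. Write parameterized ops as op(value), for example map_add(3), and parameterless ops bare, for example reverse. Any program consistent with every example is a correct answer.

map_mul(-7) | map_neg

Check, running the answer program on each example:
  [-4, 22, -31, -16, 46, 0, -3, -5, -1, -2] -> [28, -154, 217, 112, -322, 0, 21, 35, 7, 14] -> [-28, 154, -217, -112, 322, 0, -21, -35, -7, -14]
  [23, -31, -20, -40, -48] -> [-161, 217, 140, 280, 336] -> [161, -217, -140, -280, -336]
  [30, -3, 35, 1, -27, -24, 44, 20] -> [-210, 21, -245, -7, 189, 168, -308, -140] -> [210, -21, 245, 7, -189, -168, 308, 140]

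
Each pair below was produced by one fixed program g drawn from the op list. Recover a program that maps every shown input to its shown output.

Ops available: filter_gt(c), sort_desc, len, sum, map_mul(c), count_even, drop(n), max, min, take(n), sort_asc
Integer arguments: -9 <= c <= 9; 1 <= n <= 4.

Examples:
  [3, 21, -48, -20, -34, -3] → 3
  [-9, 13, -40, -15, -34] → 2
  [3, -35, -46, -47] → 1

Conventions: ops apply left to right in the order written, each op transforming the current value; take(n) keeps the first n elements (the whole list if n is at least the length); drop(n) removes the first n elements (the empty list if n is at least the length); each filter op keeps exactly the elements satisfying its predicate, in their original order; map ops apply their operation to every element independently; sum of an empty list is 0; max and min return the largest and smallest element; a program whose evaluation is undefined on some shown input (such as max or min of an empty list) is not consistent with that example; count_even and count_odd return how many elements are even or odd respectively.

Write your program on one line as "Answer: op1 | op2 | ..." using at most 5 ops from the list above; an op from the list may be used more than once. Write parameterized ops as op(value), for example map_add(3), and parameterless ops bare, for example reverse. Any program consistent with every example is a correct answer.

map_mul(-4) | sort_desc | drop(3) | len

Check, running the answer program on each example:
  [3, 21, -48, -20, -34, -3] -> [-12, -84, 192, 80, 136, 12] -> [192, 136, 80, 12, -12, -84] -> [12, -12, -84] -> 3
  [-9, 13, -40, -15, -34] -> [36, -52, 160, 60, 136] -> [160, 136, 60, 36, -52] -> [36, -52] -> 2
  [3, -35, -46, -47] -> [-12, 140, 184, 188] -> [188, 184, 140, -12] -> [-12] -> 1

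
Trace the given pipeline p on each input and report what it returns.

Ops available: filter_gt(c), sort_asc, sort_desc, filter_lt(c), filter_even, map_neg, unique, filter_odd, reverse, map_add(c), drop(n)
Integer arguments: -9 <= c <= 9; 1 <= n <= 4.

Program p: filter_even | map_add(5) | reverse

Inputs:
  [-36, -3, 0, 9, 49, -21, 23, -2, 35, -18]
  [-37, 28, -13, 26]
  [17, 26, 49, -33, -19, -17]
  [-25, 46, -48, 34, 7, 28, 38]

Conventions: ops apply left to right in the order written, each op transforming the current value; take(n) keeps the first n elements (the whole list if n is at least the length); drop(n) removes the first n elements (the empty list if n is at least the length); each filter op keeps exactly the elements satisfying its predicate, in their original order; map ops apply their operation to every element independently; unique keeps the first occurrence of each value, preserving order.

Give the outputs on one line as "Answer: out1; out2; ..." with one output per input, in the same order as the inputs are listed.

Execution, op by op:
  [-36, -3, 0, 9, 49, -21, 23, -2, 35, -18] -> [-36, 0, -2, -18] -> [-31, 5, 3, -13] -> [-13, 3, 5, -31]
  [-37, 28, -13, 26] -> [28, 26] -> [33, 31] -> [31, 33]
  [17, 26, 49, -33, -19, -17] -> [26] -> [31] -> [31]
  [-25, 46, -48, 34, 7, 28, 38] -> [46, -48, 34, 28, 38] -> [51, -43, 39, 33, 43] -> [43, 33, 39, -43, 51]

[-13, 3, 5, -31]; [31, 33]; [31]; [43, 33, 39, -43, 51]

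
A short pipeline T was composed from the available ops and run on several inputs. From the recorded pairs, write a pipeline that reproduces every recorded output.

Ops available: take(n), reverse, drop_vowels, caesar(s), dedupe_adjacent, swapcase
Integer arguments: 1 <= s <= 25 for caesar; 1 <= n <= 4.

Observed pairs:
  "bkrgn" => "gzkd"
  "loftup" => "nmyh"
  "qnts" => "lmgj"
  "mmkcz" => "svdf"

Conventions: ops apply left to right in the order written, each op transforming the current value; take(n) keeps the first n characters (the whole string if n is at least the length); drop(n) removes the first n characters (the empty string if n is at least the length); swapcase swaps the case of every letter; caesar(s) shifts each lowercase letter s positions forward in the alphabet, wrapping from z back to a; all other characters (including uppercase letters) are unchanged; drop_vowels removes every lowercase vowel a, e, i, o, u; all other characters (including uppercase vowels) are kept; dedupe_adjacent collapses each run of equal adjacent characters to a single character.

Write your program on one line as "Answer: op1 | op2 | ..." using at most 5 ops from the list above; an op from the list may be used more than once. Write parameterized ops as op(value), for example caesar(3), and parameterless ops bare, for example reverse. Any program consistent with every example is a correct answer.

caesar(19) | dedupe_adjacent | reverse | drop_vowels

Check, running the answer program on each example:
  "bkrgn" -> "udkzg" -> "udkzg" -> "gzkdu" -> "gzkd"
  "loftup" -> "ehymni" -> "ehymni" -> "inmyhe" -> "nmyh"
  "qnts" -> "jgml" -> "jgml" -> "lmgj" -> "lmgj"
  "mmkcz" -> "ffdvs" -> "fdvs" -> "svdf" -> "svdf"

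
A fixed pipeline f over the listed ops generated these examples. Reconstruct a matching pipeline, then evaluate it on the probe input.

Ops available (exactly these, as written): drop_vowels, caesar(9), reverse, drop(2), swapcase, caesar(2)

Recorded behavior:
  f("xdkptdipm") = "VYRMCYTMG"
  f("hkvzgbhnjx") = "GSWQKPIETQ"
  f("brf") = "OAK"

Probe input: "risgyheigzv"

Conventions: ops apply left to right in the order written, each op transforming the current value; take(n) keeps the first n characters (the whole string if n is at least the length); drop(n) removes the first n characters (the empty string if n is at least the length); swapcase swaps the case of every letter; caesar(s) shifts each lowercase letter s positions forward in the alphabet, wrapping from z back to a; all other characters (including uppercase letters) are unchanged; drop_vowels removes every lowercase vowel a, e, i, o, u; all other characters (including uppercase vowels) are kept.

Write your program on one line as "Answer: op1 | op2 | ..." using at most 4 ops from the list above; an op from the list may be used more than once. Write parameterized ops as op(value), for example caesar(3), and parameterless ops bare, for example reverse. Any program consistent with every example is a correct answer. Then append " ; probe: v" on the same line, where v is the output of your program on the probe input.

reverse | caesar(9) | swapcase ; probe: "EIPRNQHPBRA"

Check, running the answer program on each example:
  "xdkptdipm" -> "mpidtpkdx" -> "vyrmcytmg" -> "VYRMCYTMG"
  "hkvzgbhnjx" -> "xjnhbgzvkh" -> "gswqkpietq" -> "GSWQKPIETQ"
  "brf" -> "frb" -> "oak" -> "OAK"
  probe: "risgyheigzv" -> "vzgiehygsir" -> "eiprnqhpbra" -> "EIPRNQHPBRA"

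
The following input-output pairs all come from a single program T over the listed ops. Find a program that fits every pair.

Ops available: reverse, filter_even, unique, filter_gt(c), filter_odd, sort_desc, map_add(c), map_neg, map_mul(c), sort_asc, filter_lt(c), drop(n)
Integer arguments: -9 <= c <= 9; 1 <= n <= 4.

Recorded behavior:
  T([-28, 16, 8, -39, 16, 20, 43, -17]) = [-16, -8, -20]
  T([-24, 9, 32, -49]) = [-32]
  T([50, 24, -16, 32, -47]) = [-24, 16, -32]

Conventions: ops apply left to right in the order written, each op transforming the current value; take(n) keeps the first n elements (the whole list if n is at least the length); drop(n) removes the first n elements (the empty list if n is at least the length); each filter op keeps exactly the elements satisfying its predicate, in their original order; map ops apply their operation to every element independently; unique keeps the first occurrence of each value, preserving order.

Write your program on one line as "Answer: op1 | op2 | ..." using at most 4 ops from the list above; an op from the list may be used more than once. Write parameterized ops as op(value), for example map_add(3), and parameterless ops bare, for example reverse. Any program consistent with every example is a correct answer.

drop(1) | map_mul(-1) | filter_even | unique

Check, running the answer program on each example:
  [-28, 16, 8, -39, 16, 20, 43, -17] -> [16, 8, -39, 16, 20, 43, -17] -> [-16, -8, 39, -16, -20, -43, 17] -> [-16, -8, -16, -20] -> [-16, -8, -20]
  [-24, 9, 32, -49] -> [9, 32, -49] -> [-9, -32, 49] -> [-32] -> [-32]
  [50, 24, -16, 32, -47] -> [24, -16, 32, -47] -> [-24, 16, -32, 47] -> [-24, 16, -32] -> [-24, 16, -32]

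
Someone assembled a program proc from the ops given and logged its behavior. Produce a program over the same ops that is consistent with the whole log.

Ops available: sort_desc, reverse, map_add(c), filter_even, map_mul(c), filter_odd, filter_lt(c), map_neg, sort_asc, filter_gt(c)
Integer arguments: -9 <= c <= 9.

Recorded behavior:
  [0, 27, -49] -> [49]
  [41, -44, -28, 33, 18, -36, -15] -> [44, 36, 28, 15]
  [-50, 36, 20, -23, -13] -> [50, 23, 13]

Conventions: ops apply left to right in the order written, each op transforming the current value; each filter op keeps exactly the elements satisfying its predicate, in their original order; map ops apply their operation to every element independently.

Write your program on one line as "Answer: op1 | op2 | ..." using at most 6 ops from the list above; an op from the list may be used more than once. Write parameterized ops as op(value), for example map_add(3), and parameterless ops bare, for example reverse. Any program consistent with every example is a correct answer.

sort_asc | filter_lt(-3) | sort_desc | map_neg | reverse

Check, running the answer program on each example:
  [0, 27, -49] -> [-49, 0, 27] -> [-49] -> [-49] -> [49] -> [49]
  [41, -44, -28, 33, 18, -36, -15] -> [-44, -36, -28, -15, 18, 33, 41] -> [-44, -36, -28, -15] -> [-15, -28, -36, -44] -> [15, 28, 36, 44] -> [44, 36, 28, 15]
  [-50, 36, 20, -23, -13] -> [-50, -23, -13, 20, 36] -> [-50, -23, -13] -> [-13, -23, -50] -> [13, 23, 50] -> [50, 23, 13]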